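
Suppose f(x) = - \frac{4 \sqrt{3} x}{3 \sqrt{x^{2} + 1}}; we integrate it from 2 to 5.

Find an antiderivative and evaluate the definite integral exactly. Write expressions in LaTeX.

Antiderivative: F(x) = - \frac{4 \sqrt{3 x^{2} + 3}}{3}; value = - \frac{4 \sqrt{78}}{3} + \frac{4 \sqrt{15}}{3}

f matches the chain-rule pattern g'(h)*h' with inner function h(x) = 3 x^{2} + 3; substituting u = h(x) collapses the integral.
F(x) = - \frac{4 \sqrt{3 x^{2} + 3}}{3} is an antiderivative of f.
Check: d/dx[- \frac{4 \sqrt{3 x^{2} + 3}}{3}] = - \frac{4 \sqrt{3} x}{3 \sqrt{x^{2} + 1}} = f(x).
F(5) = - \frac{4 \sqrt{78}}{3}; F(2) = - \frac{4 \sqrt{15}}{3}.
Integral = F(5) - F(2) = - \frac{4 \sqrt{78}}{3} + \frac{4 \sqrt{15}}{3}.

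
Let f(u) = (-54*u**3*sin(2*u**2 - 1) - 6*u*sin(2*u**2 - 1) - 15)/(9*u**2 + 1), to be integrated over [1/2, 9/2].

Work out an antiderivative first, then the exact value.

Antiderivative: F(u) = (3*cos(2*u**2 - 1) - 10*atan(3*u))/2; value = -5*atan(27/2) - 3*cos(1/2)/2 + 3*cos(79/2)/2 + 5*atan(3/2)

Any candidate F(u) must reproduce f(u) exactly when differentiated.
F(u) = (3*cos(2*u**2 - 1) - 10*atan(3*u))/2 is an antiderivative of f.
Check: d/du[(3*cos(2*u**2 - 1) - 10*atan(3*u))/2] = (-54*u**3*sin(2*u**2 - 1) - 6*u*sin(2*u**2 - 1) - 15)/(9*u**2 + 1) = f(u).
F(9/2) = -5*atan(27/2) + 3*cos(79/2)/2; F(1/2) = -5*atan(3/2) + 3*cos(1/2)/2.
Integral = F(9/2) - F(1/2) = -5*atan(27/2) - 3*cos(1/2)/2 + 3*cos(79/2)/2 + 5*atan(3/2).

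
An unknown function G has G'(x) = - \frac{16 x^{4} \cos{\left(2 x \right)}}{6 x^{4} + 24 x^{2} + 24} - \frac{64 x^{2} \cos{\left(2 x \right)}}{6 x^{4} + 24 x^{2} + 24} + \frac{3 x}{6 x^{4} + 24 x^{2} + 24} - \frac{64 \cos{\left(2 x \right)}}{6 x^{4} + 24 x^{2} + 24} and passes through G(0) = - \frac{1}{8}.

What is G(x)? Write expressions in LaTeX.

G(x) = - \frac{4 \sin{\left(2 x \right)}}{3} - \frac{3}{4 \left(3 x^{2} + 6\right)}

The integrand splits into summands that can be handled one at a time.
A general antiderivative is - \frac{4 \sin{\left(2 x \right)}}{3} - \frac{3}{4 \left(3 x^{2} + 6\right)} + C.
The condition gives C = - \frac{1}{8} - (- \frac{1}{8}) = 0.
So G(x) = - \frac{4 \sin{\left(2 x \right)}}{3} - \frac{3}{4 \left(3 x^{2} + 6\right)}.
Check: d/dx[- \frac{4 \sin{\left(2 x \right)}}{3} - \frac{3}{4 \left(3 x^{2} + 6\right)}] = \frac{- 16 x^{4} \cos{\left(2 x \right)} - 64 x^{2} \cos{\left(2 x \right)} + 3 x - 64 \cos{\left(2 x \right)}}{6 x^{4} + 24 x^{2} + 24}, which equals G'(x).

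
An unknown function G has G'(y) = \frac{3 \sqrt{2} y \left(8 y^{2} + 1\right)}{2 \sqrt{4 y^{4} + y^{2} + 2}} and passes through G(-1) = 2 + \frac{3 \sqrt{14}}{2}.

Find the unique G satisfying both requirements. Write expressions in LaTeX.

The substitution u = 2 y^{4} + \frac{y^{2}}{2} + 1 works: G'(y) is exactly (dG/du)*(du/dy) for that inner function.
A general antiderivative is 3 \sqrt{2 y^{4} + \frac{y^{2}}{2} + 1} + C.
The condition gives C = 2 + \frac{3 \sqrt{14}}{2} - (\frac{3 \sqrt{14}}{2}) = 2.
So G(y) = \frac{3 \sqrt{2} \sqrt{4 y^{4} + y^{2} + 2} + 4}{2}.
Check: d/dy[\frac{3 \sqrt{2} \sqrt{4 y^{4} + y^{2} + 2} + 4}{2}] = \frac{24 \sqrt{2} y^{3} + 3 \sqrt{2} y}{2 \sqrt{4 y^{4} + y^{2} + 2}}, which equals G'(y).

G(y) = \frac{3 \sqrt{2} \sqrt{4 y^{4} + y^{2} + 2} + 4}{2}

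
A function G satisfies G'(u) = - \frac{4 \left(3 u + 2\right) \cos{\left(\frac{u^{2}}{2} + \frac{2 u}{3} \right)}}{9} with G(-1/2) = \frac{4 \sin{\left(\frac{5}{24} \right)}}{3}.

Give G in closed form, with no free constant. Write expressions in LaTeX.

The substitution w = \frac{u^{2}}{2} + \frac{2 u}{3} works: G'(u) is exactly (dG/dw)*(dw/du) for that inner function.
A general antiderivative is - \frac{4 \sin{\left(\frac{u^{2}}{2} + \frac{2 u}{3} \right)}}{3} + C.
The condition gives C = \frac{4 \sin{\left(\frac{5}{24} \right)}}{3} - (\frac{4 \sin{\left(\frac{5}{24} \right)}}{3}) = 0.
So G(u) = - \frac{4 \sin{\left(\frac{u^{2}}{2} + \frac{2 u}{3} \right)}}{3}.
Check: d/du[- \frac{4 \sin{\left(\frac{u^{2}}{2} + \frac{2 u}{3} \right)}}{3}] = - \frac{4 u \cos{\left(\frac{u^{2}}{2} + \frac{2 u}{3} \right)}}{3} - \frac{8 \cos{\left(\frac{u^{2}}{2} + \frac{2 u}{3} \right)}}{9}, which equals G'(u).

G(u) = - \frac{4 \sin{\left(\frac{u^{2}}{2} + \frac{2 u}{3} \right)}}{3}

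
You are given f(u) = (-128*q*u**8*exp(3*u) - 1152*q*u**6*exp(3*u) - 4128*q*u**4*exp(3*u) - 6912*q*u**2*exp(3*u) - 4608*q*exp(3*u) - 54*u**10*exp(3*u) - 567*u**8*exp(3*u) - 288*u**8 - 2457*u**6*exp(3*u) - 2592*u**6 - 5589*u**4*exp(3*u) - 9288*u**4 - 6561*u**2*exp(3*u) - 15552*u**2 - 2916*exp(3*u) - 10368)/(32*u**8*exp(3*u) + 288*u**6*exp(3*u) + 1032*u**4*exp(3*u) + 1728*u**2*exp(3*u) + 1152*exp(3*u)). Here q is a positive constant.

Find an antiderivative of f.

An antiderivative is F(u) = (-64*q*u**5*exp(3*u) - 288*q*u**3*exp(3*u) - 384*q*u*exp(3*u) - 9*u**7*exp(3*u) - 81*u**5*exp(3*u) + 48*u**4 - 243*u**3*exp(3*u) + 216*u**2 - 243*u*exp(3*u) + 288)/(16*u**4*exp(3*u) + 72*u**2*exp(3*u) + 96*exp(3*u)).

A candidate is checked by its d/du: the result must match f(u).
Check: d/du[(-64*q*u**5*exp(3*u) - 288*q*u**3*exp(3*u) - 384*q*u*exp(3*u) - 9*u**7*exp(3*u) - 81*u**5*exp(3*u) + 48*u**4 - 243*u**3*exp(3*u) + 216*u**2 - 243*u*exp(3*u) + 288)/(16*u**4*exp(3*u) + 72*u**2*exp(3*u) + 96*exp(3*u))] = (-128*q*u**8*exp(3*u) - 1152*q*u**6*exp(3*u) - 4128*q*u**4*exp(3*u) - 6912*q*u**2*exp(3*u) - 4608*q*exp(3*u) - 54*u**10*exp(3*u) - 567*u**8*exp(3*u) - 288*u**8 - 2457*u**6*exp(3*u) - 2592*u**6 - 5589*u**4*exp(3*u) - 9288*u**4 - 6561*u**2*exp(3*u) - 15552*u**2 - 2916*exp(3*u) - 10368)/(32*u**8*exp(3*u) + 288*u**6*exp(3*u) + 1032*u**4*exp(3*u) + 1728*u**2*exp(3*u) + 1152*exp(3*u)) = f(u).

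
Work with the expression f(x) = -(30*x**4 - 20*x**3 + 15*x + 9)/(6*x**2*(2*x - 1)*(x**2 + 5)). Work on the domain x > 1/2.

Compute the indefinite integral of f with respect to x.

The denominator factors as 6*x**2*(2*x - 1)*(x**2 + 5); partial fractions split f into directly integrable pieces: -23*(71*x - 17)/(630*(x**2 + 5)) - 127/(63*(2*x - 1)) + 11/(10*x) + 3/(10*x**2).
Check: d/dx[11*log(x)/10 - 127*log(x - 1/2)/126 - 1633*log(x**2 + 5)/1260 + 391*sqrt(5)*atan(sqrt(5)*x/5)/3150 - 3/(10*x)] = (-30*x**4 + 20*x**3 - 15*x - 9)/(12*x**5 - 6*x**4 + 60*x**3 - 30*x**2), which equals f(x).

F(x) = 11*log(x)/10 - 127*log(x - 1/2)/126 - 1633*log(x**2 + 5)/1260 + 391*sqrt(5)*atan(sqrt(5)*x/5)/3150 - 3/(10*x) + C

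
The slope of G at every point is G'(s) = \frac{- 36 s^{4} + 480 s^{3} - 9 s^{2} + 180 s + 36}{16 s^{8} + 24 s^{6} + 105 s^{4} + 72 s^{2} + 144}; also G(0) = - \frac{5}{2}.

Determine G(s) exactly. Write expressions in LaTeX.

Recognize the product-rule pattern: G'(s) = u'v + uv' with u = \frac{1}{\frac{2 s^{4}}{3} + \frac{s^{2}}{2} + 2}, v = \frac{s}{2} - 5, so integration by parts undoes it.
A general antiderivative is \frac{\frac{s}{2} - 5}{\frac{2 s^{4}}{3} + \frac{s^{2}}{2} + 2} + C.
The condition gives C = - \frac{5}{2} - (- \frac{5}{2}) = 0.
So G(s) = \frac{\frac{s}{2} - 5}{\frac{2 s^{4}}{3} + \frac{s^{2}}{2} + 2}.
Check: d/ds[\frac{\frac{s}{2} - 5}{\frac{2 s^{4}}{3} + \frac{s^{2}}{2} + 2}] = \frac{- 36 s^{4} + 480 s^{3} - 9 s^{2} + 180 s + 36}{16 s^{8} + 24 s^{6} + 105 s^{4} + 72 s^{2} + 144} = G'(s).

G(s) = \frac{\frac{s}{2} - 5}{\frac{2 s^{4}}{3} + \frac{s^{2}}{2} + 2}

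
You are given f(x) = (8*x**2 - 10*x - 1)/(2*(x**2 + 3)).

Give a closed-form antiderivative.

An antiderivative is F(x) = (24*x - 15*log(x**2 + 3) - 25*sqrt(3)*atan(sqrt(3)*x/3))/6.

Any candidate F(x) must reproduce f(x) exactly when differentiated.
Check: d/dx[(24*x - 15*log(x**2 + 3) - 25*sqrt(3)*atan(sqrt(3)*x/3))/6] = (8*x**2 - 10*x - 1)/(2*x**2 + 6), which equals f(x).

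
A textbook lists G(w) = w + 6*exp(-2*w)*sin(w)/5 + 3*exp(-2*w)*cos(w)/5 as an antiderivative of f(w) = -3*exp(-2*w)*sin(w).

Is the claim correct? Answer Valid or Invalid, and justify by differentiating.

d/dw[G] = (exp(2*w) - 3*sin(w))*exp(-2*w)
d/dw[G] - f(w) = 1 != 0.

Invalid: d/dw[G] - f = 1, which is not 0.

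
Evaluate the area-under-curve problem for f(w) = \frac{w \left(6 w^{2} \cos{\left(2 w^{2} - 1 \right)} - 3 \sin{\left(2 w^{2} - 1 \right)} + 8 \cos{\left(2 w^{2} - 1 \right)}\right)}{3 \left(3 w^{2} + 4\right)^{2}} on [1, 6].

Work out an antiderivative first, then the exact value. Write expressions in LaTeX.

Antiderivative: F(w) = \frac{\sin{\left(2 w^{2} - 1 \right)}}{18 w^{2} + 24}; value = - \frac{\sin{\left(1 \right)}}{42} + \frac{\sin{\left(71 \right)}}{672}

Recognize the product-rule pattern: f = u'v + uv' with u = \frac{1}{12 \left(\frac{3 w^{2}}{2} + 2\right)}, v = \sin{\left(2 w^{2} - 1 \right)}, so integration by parts undoes it.
F(w) = \frac{\sin{\left(2 w^{2} - 1 \right)}}{18 w^{2} + 24} is an antiderivative of f.
Check: d/dw[\frac{\sin{\left(2 w^{2} - 1 \right)}}{18 w^{2} + 24}] = \frac{6 w^{3} \cos{\left(2 w^{2} - 1 \right)} - 3 w \sin{\left(2 w^{2} - 1 \right)} + 8 w \cos{\left(2 w^{2} - 1 \right)}}{27 w^{4} + 72 w^{2} + 48}, which equals f(w).
F(6) = \frac{\sin{\left(71 \right)}}{672}; F(1) = \frac{\sin{\left(1 \right)}}{42}.
Integral = F(6) - F(1) = - \frac{\sin{\left(1 \right)}}{42} + \frac{\sin{\left(71 \right)}}{672}.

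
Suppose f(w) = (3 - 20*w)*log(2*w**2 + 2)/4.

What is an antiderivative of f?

For F(w) to be correct the identity F'(w) - f(w) = 0 must hold.
Check: d/dw[(10*w**2 + w*(3 - 10*w)*log(2*w**2 + 2) - 6*w - 10*log(w**2 + 1) + 6*atan(w))/4] = -5*w*log(w**2 + 1) - 5*w*log(2) + 3*log(w**2 + 1)/4 + 3*log(2)/4, which equals f(w).

An antiderivative is F(w) = (10*w**2 + w*(3 - 10*w)*log(2*w**2 + 2) - 6*w - 10*log(w**2 + 1) + 6*atan(w))/4.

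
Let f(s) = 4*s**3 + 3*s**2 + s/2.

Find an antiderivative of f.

An antiderivative is F(s) = s**4 + s**3 + s**2/4.

The substitution u = s**2 + s/2 works: f is exactly (dF/du)*(du/ds) for that inner function.
Check: d/ds[s**4 + s**3 + s**2/4] = 4*s**3 + 3*s**2 + s/2 = f(s).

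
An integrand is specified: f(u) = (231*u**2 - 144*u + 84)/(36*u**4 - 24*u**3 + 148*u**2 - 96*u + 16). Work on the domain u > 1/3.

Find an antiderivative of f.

An antiderivative F(u) passes only if d/du[F] lands on f(u) exactly.
Check: d/du[(12*(3*u - 1)*atan(u/2) - 5)/(4*(3*u - 1))] = (231*u**2 - 144*u + 84)/(36*u**4 - 24*u**3 + 148*u**2 - 96*u + 16) = f(u).

An antiderivative is F(u) = (12*(3*u - 1)*atan(u/2) - 5)/(4*(3*u - 1)).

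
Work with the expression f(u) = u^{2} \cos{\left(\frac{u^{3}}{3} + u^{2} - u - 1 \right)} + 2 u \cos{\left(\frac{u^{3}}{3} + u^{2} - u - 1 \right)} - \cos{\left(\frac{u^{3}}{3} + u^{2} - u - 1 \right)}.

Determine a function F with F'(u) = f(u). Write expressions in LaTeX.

f matches the chain-rule pattern g'(h)*h' with inner function h(u) = \frac{u^{3}}{3} + u^{2} - u - 1; substituting w = h(u) collapses the integral.
Check: d/du[\sin{\left(\frac{u^{3}}{3} + u^{2} - u - 1 \right)}] = u^{2} \cos{\left(\frac{u^{3}}{3} + u^{2} - u - 1 \right)} + 2 u \cos{\left(\frac{u^{3}}{3} + u^{2} - u - 1 \right)} - \cos{\left(\frac{u^{3}}{3} + u^{2} - u - 1 \right)} = f(u).

An antiderivative is F(u) = \sin{\left(\frac{u^{3}}{3} + u^{2} - u - 1 \right)}.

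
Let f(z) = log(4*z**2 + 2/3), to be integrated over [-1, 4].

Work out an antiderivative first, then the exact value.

Differentiate the proposed F(z) back; it has to land on f(z) exactly.
F(z) = (3*z*log(4*z**2 + 2/3) - 6*z + sqrt(6)*atan(sqrt(6)*z))/3 is an antiderivative of f.
Check: d/dz[(3*z*log(4*z**2 + 2/3) - 6*z + sqrt(6)*atan(sqrt(6)*z))/3] = log(2*z**2 + 1/3) + log(2), which equals f(z).
F(4) = -8 + sqrt(6)*atan(4*sqrt(6))/3 + 4*log(194/3); F(-1) = -log(14/3) - sqrt(6)*atan(sqrt(6))/3 + 2.
Integral = F(4) - F(-1) = -10 + sqrt(6)*atan(sqrt(6))/3 + sqrt(6)*atan(4*sqrt(6))/3 + log(14/3) + 4*log(194/3).

Antiderivative: F(z) = (3*z*log(4*z**2 + 2/3) - 6*z + sqrt(6)*atan(sqrt(6)*z))/3; value = -10 + sqrt(6)*atan(sqrt(6))/3 + sqrt(6)*atan(4*sqrt(6))/3 + log(14/3) + 4*log(194/3)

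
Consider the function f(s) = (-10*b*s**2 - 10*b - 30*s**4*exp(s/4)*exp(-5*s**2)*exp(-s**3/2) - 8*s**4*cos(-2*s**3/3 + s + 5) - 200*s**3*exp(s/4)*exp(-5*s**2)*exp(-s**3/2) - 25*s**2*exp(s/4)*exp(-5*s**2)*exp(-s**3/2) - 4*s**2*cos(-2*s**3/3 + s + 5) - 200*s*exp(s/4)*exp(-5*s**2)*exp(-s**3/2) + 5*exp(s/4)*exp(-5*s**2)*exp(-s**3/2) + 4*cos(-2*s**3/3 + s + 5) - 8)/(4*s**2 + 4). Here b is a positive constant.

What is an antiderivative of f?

An antiderivative is F(s) = -5*b*s/2 + 5*exp(s/4)*exp(-5*s**2)*exp(-s**3/2) + sin(-2*s**3/3 + s + 5) - 2*atan(s).

Differentiate the proposed F(s) back; it has to land on f(s) exactly.
Check: d/ds[-5*b*s/2 + 5*exp(s/4)*exp(-5*s**2)*exp(-s**3/2) + sin(-2*s**3/3 + s + 5) - 2*atan(s)] = (-10*b*s**2*exp(5*s**2)*exp(s**3/2) - 10*b*exp(5*s**2)*exp(s**3/2) - 30*s**4*exp(s/4) - 8*s**4*exp(5*s**2)*exp(s**3/2)*cos(-2*s**3/3 + s + 5) - 200*s**3*exp(s/4) - 25*s**2*exp(s/4) - 4*s**2*exp(5*s**2)*exp(s**3/2)*cos(-2*s**3/3 + s + 5) - 200*s*exp(s/4) + 5*exp(s/4) + 4*exp(5*s**2)*exp(s**3/2)*cos(-2*s**3/3 + s + 5) - 8*exp(5*s**2)*exp(s**3/2))/(4*s**2*exp(5*s**2)*exp(s**3/2) + 4*exp(5*s**2)*exp(s**3/2)), which equals f(s).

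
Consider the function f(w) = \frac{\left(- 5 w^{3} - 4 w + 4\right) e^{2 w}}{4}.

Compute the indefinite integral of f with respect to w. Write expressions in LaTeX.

F(w) = \frac{\left(- 20 w^{3} + 30 w^{2} - 46 w + 39\right) e^{2 w}}{32} + C

f has the shape u'v + uv' for u = - \frac{5 w^{3}}{8} + \frac{15 w^{2}}{16} - \frac{23 w}{16} + \frac{39}{32} and v = e^{2 w} — it is the derivative of the product u*v.
Check: d/dw[\frac{\left(- 20 w^{3} + 30 w^{2} - 46 w + 39\right) e^{2 w}}{32}] = - \frac{5 w^{3} e^{2 w}}{4} - w e^{2 w} + e^{2 w}, which equals f(w).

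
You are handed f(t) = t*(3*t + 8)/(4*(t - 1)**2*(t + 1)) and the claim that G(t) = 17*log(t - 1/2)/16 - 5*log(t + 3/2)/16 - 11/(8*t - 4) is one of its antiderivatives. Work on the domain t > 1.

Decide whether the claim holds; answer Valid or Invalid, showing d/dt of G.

Invalid: d/dt[G] - f = (-12*t**4 - 76*t**3 - 31*t**2 + 26*t + 38)/(32*t**6 - 16*t**5 - 88*t**4 + 68*t**3 + 44*t**2 - 52*t + 12), which is not 0.

d/dt[G] = (12*t**2 + 44*t + 19)/(16*t**3 + 8*t**2 - 20*t + 6)
d/dt[G] - f(t) = (-12*t**4 - 76*t**3 - 31*t**2 + 26*t + 38)/(32*t**6 - 16*t**5 - 88*t**4 + 68*t**3 + 44*t**2 - 52*t + 12) != 0.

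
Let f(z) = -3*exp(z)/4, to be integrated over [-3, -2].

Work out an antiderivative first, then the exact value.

Antiderivative: F(z) = -3*exp(z)/4; value = -3*exp(-2)/4 + 3*exp(-3)/4

A first test for any F(z): its z-derivative must equal f(z) identically.
F(z) = -3*exp(z)/4 is an antiderivative of f.
Check: d/dz[-3*exp(z)/4] = -3*exp(z)/4 = f(z).
F(-2) = -3*exp(-2)/4; F(-3) = -3*exp(-3)/4.
Integral = F(-2) - F(-3) = -3*exp(-2)/4 + 3*exp(-3)/4.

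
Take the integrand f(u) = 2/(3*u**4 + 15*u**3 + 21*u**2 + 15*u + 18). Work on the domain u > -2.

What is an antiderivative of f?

An antiderivative is F(u) = 2*log(u + 2)/15 - log(u + 3)/15 - log(u**2 + 1)/30 + atan(u)/15.

The denominator factors as 3*(u + 2)*(u + 3)*(u**2 + 1); partial fractions split f into directly integrable pieces: -(u - 1)/(15*(u**2 + 1)) - 1/(15*(u + 3)) + 2/(15*(u + 2)).
Check: d/du[2*log(u + 2)/15 - log(u + 3)/15 - log(u**2 + 1)/30 + atan(u)/15] = 2/(3*u**4 + 15*u**3 + 21*u**2 + 15*u + 18) = f(u).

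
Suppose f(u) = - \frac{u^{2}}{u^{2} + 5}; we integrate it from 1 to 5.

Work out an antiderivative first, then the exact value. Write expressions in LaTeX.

Antiderivative: F(u) = - u + \sqrt{5} \operatorname{atan}{\left(\frac{\sqrt{5} u}{5} \right)}; value = -4 - \sqrt{5} \operatorname{atan}{\left(\frac{\sqrt{5}}{5} \right)} + \sqrt{5} \operatorname{atan}{\left(\sqrt{5} \right)}

For F(u) to be correct the identity F'(u) - f(u) = 0 must hold.
F(u) = - u + \sqrt{5} \operatorname{atan}{\left(\frac{\sqrt{5} u}{5} \right)} is an antiderivative of f.
Check: d/du[- u + \sqrt{5} \operatorname{atan}{\left(\frac{\sqrt{5} u}{5} \right)}] = - \frac{u^{2}}{u^{2} + 5} = f(u).
F(5) = -5 + \sqrt{5} \operatorname{atan}{\left(\sqrt{5} \right)}; F(1) = -1 + \sqrt{5} \operatorname{atan}{\left(\frac{\sqrt{5}}{5} \right)}.
Integral = F(5) - F(1) = -4 - \sqrt{5} \operatorname{atan}{\left(\frac{\sqrt{5}}{5} \right)} + \sqrt{5} \operatorname{atan}{\left(\sqrt{5} \right)}.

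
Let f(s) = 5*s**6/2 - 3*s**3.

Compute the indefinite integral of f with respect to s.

Integrate term by term and add the pieces.
Check: d/ds[s**4*(10*s**3 - 21)/28] = 5*s**6/2 - 3*s**3 = f(s).

F(s) = s**4*(10*s**3 - 21)/28 + C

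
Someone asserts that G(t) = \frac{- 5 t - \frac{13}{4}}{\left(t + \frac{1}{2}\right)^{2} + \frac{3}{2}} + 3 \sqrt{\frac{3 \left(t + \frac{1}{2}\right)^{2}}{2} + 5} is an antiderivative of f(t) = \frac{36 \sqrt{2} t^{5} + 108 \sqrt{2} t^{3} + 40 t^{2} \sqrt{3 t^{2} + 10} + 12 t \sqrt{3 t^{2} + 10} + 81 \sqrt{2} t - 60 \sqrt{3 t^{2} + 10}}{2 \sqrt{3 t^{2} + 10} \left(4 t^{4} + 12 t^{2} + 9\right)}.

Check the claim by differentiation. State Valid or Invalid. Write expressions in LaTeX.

Invalid: d/dt[G] - f = \frac{1152 \sqrt{2} t^{9} \sqrt{3 t^{2} + 10} - 576 \sqrt{2} t^{9} \sqrt{12 t^{2} + 12 t + 43} + 2880 \sqrt{2} t^{8} \sqrt{3 t^{2} + 10} - 1152 \sqrt{2} t^{8} \sqrt{12 t^{2} + 12 t + 43} + 9792 \sqrt{2} t^{7} \sqrt{3 t^{2} + 10} - 4320 \sqrt{2} t^{7} \sqrt{12 t^{2} + 12 t + 43} + 15264 \sqrt{2} t^{6} \sqrt{3 t^{2} + 10} - 5472 \sqrt{2} t^{6} \sqrt{12 t^{2} + 12 t + 43} - 640 t^{5} \sqrt{3 t^{2} + 10} \sqrt{12 t^{2} + 12 t + 43} + 27144 \sqrt{2} t^{5} \sqrt{3 t^{2} + 10} - 10836 \sqrt{2} t^{5} \sqrt{12 t^{2} + 12 t + 43} - 1088 t^{4} \sqrt{3 t^{2} + 10} \sqrt{12 t^{2} + 12 t + 43} + 28116 \sqrt{2} t^{4} \sqrt{3 t^{2} + 10} - 8640 \sqrt{2} t^{4} \sqrt{12 t^{2} + 12 t + 43} + 1312 t^{3} \sqrt{3 t^{2} + 10} \sqrt{12 t^{2} + 12 t + 43} + 30888 \sqrt{2} t^{3} \sqrt{3 t^{2} + 10} - 11124 \sqrt{2} t^{3} \sqrt{12 t^{2} + 12 t + 43} + 1016 t^{2} \sqrt{3 t^{2} + 10} \sqrt{12 t^{2} + 12 t + 43} + 20196 \sqrt{2} t^{2} \sqrt{3 t^{2} + 10} - 4536 \sqrt{2} t^{2} \sqrt{12 t^{2} + 12 t + 43} + 4644 t \sqrt{3 t^{2} + 10} \sqrt{12 t^{2} + 12 t + 43} + 12474 \sqrt{2} t \sqrt{3 t^{2} + 10} - 3969 \sqrt{2} t \sqrt{12 t^{2} + 12 t + 43} + 1356 \sqrt{3 t^{2} + 10} \sqrt{12 t^{2} + 12 t + 43} + 3969 \sqrt{2} \sqrt{3 t^{2} + 10}}{128 t^{8} \sqrt{3 t^{2} + 10} \sqrt{12 t^{2} + 12 t + 43} + 256 t^{7} \sqrt{3 t^{2} + 10} \sqrt{12 t^{2} + 12 t + 43} + 960 t^{6} \sqrt{3 t^{2} + 10} \sqrt{12 t^{2} + 12 t + 43} + 1216 t^{5} \sqrt{3 t^{2} + 10} \sqrt{12 t^{2} + 12 t + 43} + 2408 t^{4} \sqrt{3 t^{2} + 10} \sqrt{12 t^{2} + 12 t + 43} + 1920 t^{3} \sqrt{3 t^{2} + 10} \sqrt{12 t^{2} + 12 t + 43} + 2472 t^{2} \sqrt{3 t^{2} + 10} \sqrt{12 t^{2} + 12 t + 43} + 1008 t \sqrt{3 t^{2} + 10} \sqrt{12 t^{2} + 12 t + 43} + 882 \sqrt{3 t^{2} + 10} \sqrt{12 t^{2} + 12 t + 43}}, which is not 0.

d/dt[G] = \frac{288 \sqrt{2} t^{5} + 720 \sqrt{2} t^{4} + 1584 \sqrt{2} t^{3} + 160 t^{2} \sqrt{12 t^{2} + 12 t + 43} + 1656 \sqrt{2} t^{2} + 208 t \sqrt{12 t^{2} + 12 t + 43} + 1386 \sqrt{2} t - 176 \sqrt{12 t^{2} + 12 t + 43} + 441 \sqrt{2}}{32 t^{4} \sqrt{12 t^{2} + 12 t + 43} + 64 t^{3} \sqrt{12 t^{2} + 12 t + 43} + 144 t^{2} \sqrt{12 t^{2} + 12 t + 43} + 112 t \sqrt{12 t^{2} + 12 t + 43} + 98 \sqrt{12 t^{2} + 12 t + 43}}
d/dt[G] - f(t) = \frac{1152 \sqrt{2} t^{9} \sqrt{3 t^{2} + 10} - 576 \sqrt{2} t^{9} \sqrt{12 t^{2} + 12 t + 43} + 2880 \sqrt{2} t^{8} \sqrt{3 t^{2} + 10} - 1152 \sqrt{2} t^{8} \sqrt{12 t^{2} + 12 t + 43} + 9792 \sqrt{2} t^{7} \sqrt{3 t^{2} + 10} - 4320 \sqrt{2} t^{7} \sqrt{12 t^{2} + 12 t + 43} + 15264 \sqrt{2} t^{6} \sqrt{3 t^{2} + 10} - 5472 \sqrt{2} t^{6} \sqrt{12 t^{2} + 12 t + 43} - 640 t^{5} \sqrt{3 t^{2} + 10} \sqrt{12 t^{2} + 12 t + 43} + 27144 \sqrt{2} t^{5} \sqrt{3 t^{2} + 10} - 10836 \sqrt{2} t^{5} \sqrt{12 t^{2} + 12 t + 43} - 1088 t^{4} \sqrt{3 t^{2} + 10} \sqrt{12 t^{2} + 12 t + 43} + 28116 \sqrt{2} t^{4} \sqrt{3 t^{2} + 10} - 8640 \sqrt{2} t^{4} \sqrt{12 t^{2} + 12 t + 43} + 1312 t^{3} \sqrt{3 t^{2} + 10} \sqrt{12 t^{2} + 12 t + 43} + 30888 \sqrt{2} t^{3} \sqrt{3 t^{2} + 10} - 11124 \sqrt{2} t^{3} \sqrt{12 t^{2} + 12 t + 43} + 1016 t^{2} \sqrt{3 t^{2} + 10} \sqrt{12 t^{2} + 12 t + 43} + 20196 \sqrt{2} t^{2} \sqrt{3 t^{2} + 10} - 4536 \sqrt{2} t^{2} \sqrt{12 t^{2} + 12 t + 43} + 4644 t \sqrt{3 t^{2} + 10} \sqrt{12 t^{2} + 12 t + 43} + 12474 \sqrt{2} t \sqrt{3 t^{2} + 10} - 3969 \sqrt{2} t \sqrt{12 t^{2} + 12 t + 43} + 1356 \sqrt{3 t^{2} + 10} \sqrt{12 t^{2} + 12 t + 43} + 3969 \sqrt{2} \sqrt{3 t^{2} + 10}}{128 t^{8} \sqrt{3 t^{2} + 10} \sqrt{12 t^{2} + 12 t + 43} + 256 t^{7} \sqrt{3 t^{2} + 10} \sqrt{12 t^{2} + 12 t + 43} + 960 t^{6} \sqrt{3 t^{2} + 10} \sqrt{12 t^{2} + 12 t + 43} + 1216 t^{5} \sqrt{3 t^{2} + 10} \sqrt{12 t^{2} + 12 t + 43} + 2408 t^{4} \sqrt{3 t^{2} + 10} \sqrt{12 t^{2} + 12 t + 43} + 1920 t^{3} \sqrt{3 t^{2} + 10} \sqrt{12 t^{2} + 12 t + 43} + 2472 t^{2} \sqrt{3 t^{2} + 10} \sqrt{12 t^{2} + 12 t + 43} + 1008 t \sqrt{3 t^{2} + 10} \sqrt{12 t^{2} + 12 t + 43} + 882 \sqrt{3 t^{2} + 10} \sqrt{12 t^{2} + 12 t + 43}} != 0.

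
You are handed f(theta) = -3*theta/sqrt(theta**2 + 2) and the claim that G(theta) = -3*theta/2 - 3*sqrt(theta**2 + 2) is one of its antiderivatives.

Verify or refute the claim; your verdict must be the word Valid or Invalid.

d/dtheta[G] = (-6*theta - 3*sqrt(theta**2 + 2))/(2*sqrt(theta**2 + 2))
d/dtheta[G] - f(theta) = -3/2 != 0.

Invalid: d/dtheta[G] - f = -3/2, which is not 0.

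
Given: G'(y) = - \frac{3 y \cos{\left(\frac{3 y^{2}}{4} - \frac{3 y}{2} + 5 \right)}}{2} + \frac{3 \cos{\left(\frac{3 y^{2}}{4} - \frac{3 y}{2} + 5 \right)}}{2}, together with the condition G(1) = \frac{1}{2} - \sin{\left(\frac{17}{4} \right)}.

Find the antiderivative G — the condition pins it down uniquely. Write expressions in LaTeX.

G(y) = \frac{1}{2} - \sin{\left(\frac{3 y^{2}}{4} - \frac{3 y}{2} + 5 \right)}

The substitution u = \frac{3 y^{2}}{4} - \frac{3 y}{2} + 5 works: G'(y) is exactly (dG/du)*(du/dy) for that inner function.
A general antiderivative is - \sin{\left(\frac{3 y^{2}}{4} - \frac{3 y}{2} + 5 \right)} + C.
The condition gives C = \frac{1}{2} - \sin{\left(\frac{17}{4} \right)} - (- \sin{\left(\frac{17}{4} \right)}) = \frac{1}{2}.
So G(y) = \frac{1}{2} - \sin{\left(\frac{3 y^{2}}{4} - \frac{3 y}{2} + 5 \right)}.
Check: d/dy[\frac{1}{2} - \sin{\left(\frac{3 y^{2}}{4} - \frac{3 y}{2} + 5 \right)}] = - \frac{3 y \cos{\left(\frac{3 y^{2}}{4} - \frac{3 y}{2} + 5 \right)}}{2} + \frac{3 \cos{\left(\frac{3 y^{2}}{4} - \frac{3 y}{2} + 5 \right)}}{2} = G'(y).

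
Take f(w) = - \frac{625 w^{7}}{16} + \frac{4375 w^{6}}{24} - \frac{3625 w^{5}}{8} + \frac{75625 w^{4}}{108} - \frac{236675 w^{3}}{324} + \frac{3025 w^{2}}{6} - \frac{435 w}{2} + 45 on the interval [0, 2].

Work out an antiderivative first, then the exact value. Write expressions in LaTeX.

f matches the chain-rule pattern g'(h)*h' with inner function h(w) = - \frac{5 w^{2}}{4} + \frac{5 w}{3} - \frac{3}{2}; substituting u = h(w) collapses the integral.
F(w) = - \frac{\left(15 w^{2} - 20 w + 18\right)^{4}}{10368} is an antiderivative of f.
Check: d/dw[- \frac{\left(15 w^{2} - 20 w + 18\right)^{4}}{10368}] = - \frac{625 w^{7}}{16} + \frac{4375 w^{6}}{24} - \frac{3625 w^{5}}{8} + \frac{75625 w^{4}}{108} - \frac{236675 w^{3}}{324} + \frac{3025 w^{2}}{6} - \frac{435 w}{2} + 45 = f(w).
F(2) = - \frac{130321}{648}; F(0) = - \frac{81}{8}.
Integral = F(2) - F(0) = - \frac{15470}{81}.

Antiderivative: F(w) = - \frac{\left(15 w^{2} - 20 w + 18\right)^{4}}{10368}; value = - \frac{15470}{81}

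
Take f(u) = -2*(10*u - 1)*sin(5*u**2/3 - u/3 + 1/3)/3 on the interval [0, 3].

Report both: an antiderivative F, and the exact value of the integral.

The substitution w = 5*u**2/3 - u/3 + 1/3 works: f is exactly (dF/dw)*(dw/du) for that inner function.
F(u) = 2*cos(5*u**2/3 - u/3 + 1/3) is an antiderivative of f.
Check: d/du[2*cos(5*u**2/3 - u/3 + 1/3)] = -20*u*sin(5*u**2/3 - u/3 + 1/3)/3 + 2*sin(5*u**2/3 - u/3 + 1/3)/3, which equals f(u).
F(3) = 2*cos(43/3); F(0) = 2*cos(1/3).
Integral = F(3) - F(0) = -2*cos(1/3) + 2*cos(43/3).

Antiderivative: F(u) = 2*cos(5*u**2/3 - u/3 + 1/3); value = -2*cos(1/3) + 2*cos(43/3)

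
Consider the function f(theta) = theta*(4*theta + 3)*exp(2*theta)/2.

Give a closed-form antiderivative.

An antiderivative is F(theta) = (8*theta**2 - 2*theta + 1)*exp(2*theta)/8.

f has the shape u'v + uv' for u = theta**2 - theta/4 + 1/8 and v = exp(2*theta) — it is the derivative of the product u*v.
Check: d/dtheta[(8*theta**2 - 2*theta + 1)*exp(2*theta)/8] = 2*theta**2*exp(2*theta) + 3*theta*exp(2*theta)/2, which equals f(theta).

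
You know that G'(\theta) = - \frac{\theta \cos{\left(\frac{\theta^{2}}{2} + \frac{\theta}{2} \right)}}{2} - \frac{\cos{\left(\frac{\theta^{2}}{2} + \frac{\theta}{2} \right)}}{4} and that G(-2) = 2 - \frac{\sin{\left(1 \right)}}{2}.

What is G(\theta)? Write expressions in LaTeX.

G(\theta) = - \frac{\sin{\left(\frac{\theta^{2}}{2} + \frac{\theta}{2} \right)} - 4}{2}

The substitution u = \frac{\theta^{2}}{2} + \frac{\theta}{2} works: G'(\theta) is exactly (dG/du)*(du/d\theta) for that inner function.
A general antiderivative is - \frac{\sin{\left(\frac{\theta^{2}}{2} + \frac{\theta}{2} \right)}}{2} + C.
The condition gives C = 2 - \frac{\sin{\left(1 \right)}}{2} - (- \frac{\sin{\left(1 \right)}}{2}) = 2.
So G(\theta) = - \frac{\sin{\left(\frac{\theta^{2}}{2} + \frac{\theta}{2} \right)} - 4}{2}.
Check: d/d\theta[- \frac{\sin{\left(\frac{\theta^{2}}{2} + \frac{\theta}{2} \right)} - 4}{2}] = - \frac{\theta \cos{\left(\frac{\theta^{2}}{2} + \frac{\theta}{2} \right)}}{2} - \frac{\cos{\left(\frac{\theta^{2}}{2} + \frac{\theta}{2} \right)}}{4} = G'(\theta).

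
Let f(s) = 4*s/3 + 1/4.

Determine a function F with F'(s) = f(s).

A first test for any F(s): its s-derivative must equal f(s) identically.
Check: d/ds[2*s**2/3 + s/4] = 4*s/3 + 1/4 = f(s).

An antiderivative is F(s) = 2*s**2/3 + s/4.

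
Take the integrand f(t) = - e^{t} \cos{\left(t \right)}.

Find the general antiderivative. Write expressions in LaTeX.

F(t) = - \frac{e^{t} \sin{\left(t \right)}}{2} - \frac{e^{t} \cos{\left(t \right)}}{2} + C

An antiderivative F(t) passes only if d/dt[F] lands on f(t) exactly.
Check: d/dt[- \frac{e^{t} \sin{\left(t \right)}}{2} - \frac{e^{t} \cos{\left(t \right)}}{2}] = - e^{t} \cos{\left(t \right)} = f(t).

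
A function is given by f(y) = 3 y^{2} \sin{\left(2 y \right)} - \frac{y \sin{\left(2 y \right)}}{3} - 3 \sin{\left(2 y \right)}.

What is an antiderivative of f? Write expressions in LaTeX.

Integrate term by term and add the pieces.
Check: d/dy[- \frac{3 y^{2} \cos{\left(2 y \right)}}{2} + \frac{3 y \sin{\left(2 y \right)}}{2} + \frac{y \cos{\left(2 y \right)}}{6} - \frac{\sin{\left(2 y \right)}}{12} + \frac{9 \cos{\left(2 y \right)}}{4}] = 3 y^{2} \sin{\left(2 y \right)} - \frac{y \sin{\left(2 y \right)}}{3} - 3 \sin{\left(2 y \right)} = f(y).

An antiderivative is F(y) = - \frac{3 y^{2} \cos{\left(2 y \right)}}{2} + \frac{3 y \sin{\left(2 y \right)}}{2} + \frac{y \cos{\left(2 y \right)}}{6} - \frac{\sin{\left(2 y \right)}}{12} + \frac{9 \cos{\left(2 y \right)}}{4}.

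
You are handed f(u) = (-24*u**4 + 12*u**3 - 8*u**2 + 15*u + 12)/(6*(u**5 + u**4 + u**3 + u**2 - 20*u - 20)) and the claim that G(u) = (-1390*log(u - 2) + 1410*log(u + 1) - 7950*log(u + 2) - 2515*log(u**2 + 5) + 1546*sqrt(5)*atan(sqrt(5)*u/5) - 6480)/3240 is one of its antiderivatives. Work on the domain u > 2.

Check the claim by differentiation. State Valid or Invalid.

d/du[G] = (-24*u**4 + 12*u**3 - 8*u**2 + 15*u + 12)/(6*u**5 + 6*u**4 + 6*u**3 + 6*u**2 - 120*u - 120)
This equals f(u) exactly, so the claim holds.

Valid - differentiating G returns exactly f.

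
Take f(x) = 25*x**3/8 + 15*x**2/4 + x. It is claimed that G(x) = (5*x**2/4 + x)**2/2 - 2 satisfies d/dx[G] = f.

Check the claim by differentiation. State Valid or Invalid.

d/dx[G] = 25*x**3/8 + 15*x**2/4 + x
This equals f(x) exactly, so the claim holds.

Valid - the claim checks out under differentiation.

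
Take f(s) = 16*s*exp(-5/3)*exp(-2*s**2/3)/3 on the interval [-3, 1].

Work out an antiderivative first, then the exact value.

Antiderivative: F(s) = -4*exp(-2*s**2/3 - 5/3); value = -4*exp(-7/3) + 4*exp(-23/3)

f matches the chain-rule pattern g'(h)*h' with inner function h(s) = -2*s**2/3 - 5/3; substituting u = h(s) collapses the integral.
F(s) = -4*exp(-2*s**2/3 - 5/3) is an antiderivative of f.
Check: d/ds[-4*exp(-2*s**2/3 - 5/3)] = 16*s*exp(-5/3)*exp(-2*s**2/3)/3 = f(s).
F(1) = -4*exp(-7/3); F(-3) = -4*exp(-23/3).
Integral = F(1) - F(-3) = -4*exp(-7/3) + 4*exp(-23/3).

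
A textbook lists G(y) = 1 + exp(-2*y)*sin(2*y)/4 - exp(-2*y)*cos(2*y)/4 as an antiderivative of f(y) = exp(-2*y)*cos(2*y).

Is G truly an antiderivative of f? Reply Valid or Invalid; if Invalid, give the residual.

Valid - differentiating G returns exactly f.

d/dy[G] = exp(-2*y)*cos(2*y)
This equals f(y) exactly, so the claim holds.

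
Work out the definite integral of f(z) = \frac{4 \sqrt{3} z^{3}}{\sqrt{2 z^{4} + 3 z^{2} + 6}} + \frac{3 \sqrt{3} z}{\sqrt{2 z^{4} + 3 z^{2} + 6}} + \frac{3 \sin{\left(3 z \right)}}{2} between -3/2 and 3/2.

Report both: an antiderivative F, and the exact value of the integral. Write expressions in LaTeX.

Integrate term by term and add the pieces.
F(z) = - \frac{- 2 \sqrt{3} \sqrt{2 z^{4} + 3 z^{2} + 6} + \cos{\left(3 z \right)}}{2} is an antiderivative of f.
Check: d/dz[- \frac{- 2 \sqrt{3} \sqrt{2 z^{4} + 3 z^{2} + 6} + \cos{\left(3 z \right)}}{2}] = \frac{8 \sqrt{3} z^{3} + 6 \sqrt{3} z + 3 \sqrt{2 z^{4} + 3 z^{2} + 6} \sin{\left(3 z \right)}}{2 \sqrt{2 z^{4} + 3 z^{2} + 6}}, which equals f(z).
F(3/2) = - \frac{\cos{\left(\frac{9}{2} \right)}}{2} + \frac{3 \sqrt{122}}{4}; F(-3/2) = - \frac{\cos{\left(\frac{9}{2} \right)}}{2} + \frac{3 \sqrt{122}}{4}.
Integral = F(3/2) - F(-3/2) = 0.

Antiderivative: F(z) = - \frac{- 2 \sqrt{3} \sqrt{2 z^{4} + 3 z^{2} + 6} + \cos{\left(3 z \right)}}{2}; value = 0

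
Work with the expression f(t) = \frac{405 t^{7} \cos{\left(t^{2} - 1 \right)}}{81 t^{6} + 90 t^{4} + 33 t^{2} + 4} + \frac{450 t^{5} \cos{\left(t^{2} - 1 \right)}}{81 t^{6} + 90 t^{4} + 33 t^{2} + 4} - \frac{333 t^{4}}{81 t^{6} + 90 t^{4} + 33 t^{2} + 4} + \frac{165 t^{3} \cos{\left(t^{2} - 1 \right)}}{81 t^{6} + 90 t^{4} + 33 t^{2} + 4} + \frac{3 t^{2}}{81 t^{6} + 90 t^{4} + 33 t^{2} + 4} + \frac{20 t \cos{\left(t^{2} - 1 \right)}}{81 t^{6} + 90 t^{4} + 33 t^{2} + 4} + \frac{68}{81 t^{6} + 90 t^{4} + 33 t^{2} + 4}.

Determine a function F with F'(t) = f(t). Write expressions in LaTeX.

Integrate term by term and add the pieces.
Check: d/dt[\frac{45 t^{2} \sin{\left(t^{2} - 1 \right)} + 24 t^{2} \operatorname{atan}{\left(\frac{3 t}{2} \right)} + 90 t + 15 \sin{\left(t^{2} - 1 \right)} + 8 \operatorname{atan}{\left(\frac{3 t}{2} \right)}}{6 \left(3 t^{2} + 1\right)}] = \frac{405 t^{7} \cos{\left(t^{2} - 1 \right)} + 450 t^{5} \cos{\left(t^{2} - 1 \right)} - 333 t^{4} + 165 t^{3} \cos{\left(t^{2} - 1 \right)} + 3 t^{2} + 20 t \cos{\left(t^{2} - 1 \right)} + 68}{81 t^{6} + 90 t^{4} + 33 t^{2} + 4}, which equals f(t).

An antiderivative is F(t) = \frac{45 t^{2} \sin{\left(t^{2} - 1 \right)} + 24 t^{2} \operatorname{atan}{\left(\frac{3 t}{2} \right)} + 90 t + 15 \sin{\left(t^{2} - 1 \right)} + 8 \operatorname{atan}{\left(\frac{3 t}{2} \right)}}{6 \left(3 t^{2} + 1\right)}.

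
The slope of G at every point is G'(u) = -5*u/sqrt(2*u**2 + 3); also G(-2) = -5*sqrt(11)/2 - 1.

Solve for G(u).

G'(u) matches the chain-rule pattern g'(h)*h' with inner function h(u) = 2*u**2 + 3; substituting w = h(u) collapses the integral.
A general antiderivative is -5*sqrt(2*u**2 + 3)/2 + C.
The condition gives C = -5*sqrt(11)/2 - 1 - (-5*sqrt(11)/2) = -1.
So G(u) = -5*sqrt(2*u**2 + 3)/2 - 1.
Check: d/du[-5*sqrt(2*u**2 + 3)/2 - 1] = -5*u/sqrt(2*u**2 + 3) = G'(u).

G(u) = -5*sqrt(2*u**2 + 3)/2 - 1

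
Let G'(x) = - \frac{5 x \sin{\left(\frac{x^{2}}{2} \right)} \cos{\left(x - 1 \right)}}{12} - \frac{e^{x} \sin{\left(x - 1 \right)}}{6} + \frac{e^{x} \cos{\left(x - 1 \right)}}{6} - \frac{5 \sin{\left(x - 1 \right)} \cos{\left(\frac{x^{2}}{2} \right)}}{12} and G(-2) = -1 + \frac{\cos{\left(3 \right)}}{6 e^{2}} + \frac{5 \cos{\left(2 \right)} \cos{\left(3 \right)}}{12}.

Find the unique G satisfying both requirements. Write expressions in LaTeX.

G(x) = \frac{2 e^{x} \cos{\left(x - 1 \right)} + 5 \cos{\left(\frac{x^{2}}{2} \right)} \cos{\left(x - 1 \right)} - 12}{12}

G'(x) has the shape u'v + uv' for u = \frac{e^{x}}{6} + \frac{5 \cos{\left(\frac{x^{2}}{2} \right)}}{12} and v = \cos{\left(x - 1 \right)} — it is the derivative of the product u*v.
A general antiderivative is - \frac{\left(- \frac{2 e^{x}}{3} - \frac{5 \cos{\left(\frac{x^{2}}{2} \right)}}{3}\right) \cos{\left(x - 1 \right)}}{4} + C.
The condition gives C = -1 + \frac{\cos{\left(3 \right)}}{6 e^{2}} + \frac{5 \cos{\left(2 \right)} \cos{\left(3 \right)}}{12} - (\frac{\cos{\left(3 \right)}}{6 e^{2}} + \frac{5 \cos{\left(2 \right)} \cos{\left(3 \right)}}{12}) = -1.
So G(x) = \frac{2 e^{x} \cos{\left(x - 1 \right)} + 5 \cos{\left(\frac{x^{2}}{2} \right)} \cos{\left(x - 1 \right)} - 12}{12}.
Check: d/dx[\frac{2 e^{x} \cos{\left(x - 1 \right)} + 5 \cos{\left(\frac{x^{2}}{2} \right)} \cos{\left(x - 1 \right)} - 12}{12}] = - \frac{5 x \sin{\left(\frac{x^{2}}{2} \right)} \cos{\left(x - 1 \right)}}{12} - \frac{e^{x} \sin{\left(x - 1 \right)}}{6} + \frac{e^{x} \cos{\left(x - 1 \right)}}{6} - \frac{5 \sin{\left(x - 1 \right)} \cos{\left(\frac{x^{2}}{2} \right)}}{12} = G'(x).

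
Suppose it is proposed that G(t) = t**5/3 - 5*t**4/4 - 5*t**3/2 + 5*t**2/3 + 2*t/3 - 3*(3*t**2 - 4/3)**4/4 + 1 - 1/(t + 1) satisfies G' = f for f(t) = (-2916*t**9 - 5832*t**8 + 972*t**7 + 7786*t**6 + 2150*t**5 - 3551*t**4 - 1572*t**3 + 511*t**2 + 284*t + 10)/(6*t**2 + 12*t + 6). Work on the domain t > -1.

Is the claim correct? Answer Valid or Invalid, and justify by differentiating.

Valid: G'(t) = f(t).

d/dt[G] = (-2916*t**9 - 5832*t**8 + 972*t**7 + 7786*t**6 + 2150*t**5 - 3551*t**4 - 1572*t**3 + 511*t**2 + 284*t + 10)/(6*t**2 + 12*t + 6)
This equals f(t) exactly, so the claim holds.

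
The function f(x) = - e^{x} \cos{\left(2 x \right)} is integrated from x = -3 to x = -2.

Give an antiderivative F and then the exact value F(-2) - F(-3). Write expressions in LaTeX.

Antiderivative: F(x) = - \frac{\left(2 \sin{\left(2 x \right)} + \cos{\left(2 x \right)}\right) e^{x}}{5}; value = \frac{2 \sin{\left(4 \right)}}{5 e^{2}} - \frac{2 \sin{\left(6 \right)}}{5 e^{3}} + \frac{\cos{\left(6 \right)}}{5 e^{3}} - \frac{\cos{\left(4 \right)}}{5 e^{2}}

Since d/dx undoes antidifferentiation here, F'(x) = f(x) is required of F(x).
F(x) = - \frac{\left(2 \sin{\left(2 x \right)} + \cos{\left(2 x \right)}\right) e^{x}}{5} is an antiderivative of f.
Check: d/dx[- \frac{\left(2 \sin{\left(2 x \right)} + \cos{\left(2 x \right)}\right) e^{x}}{5}] = - e^{x} \cos{\left(2 x \right)} = f(x).
F(-2) = \frac{2 \sin{\left(4 \right)}}{5 e^{2}} - \frac{\cos{\left(4 \right)}}{5 e^{2}}; F(-3) = - \frac{\cos{\left(6 \right)}}{5 e^{3}} + \frac{2 \sin{\left(6 \right)}}{5 e^{3}}.
Integral = F(-2) - F(-3) = \frac{2 \sin{\left(4 \right)}}{5 e^{2}} - \frac{2 \sin{\left(6 \right)}}{5 e^{3}} + \frac{\cos{\left(6 \right)}}{5 e^{3}} - \frac{\cos{\left(4 \right)}}{5 e^{2}}.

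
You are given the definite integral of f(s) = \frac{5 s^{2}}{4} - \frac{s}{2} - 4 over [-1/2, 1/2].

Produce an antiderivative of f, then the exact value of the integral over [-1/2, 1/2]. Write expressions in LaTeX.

Antiderivative: F(s) = \frac{s \left(5 s^{2} - 3 s - 48\right)}{12}; value = - \frac{187}{48}

Integrate term by term and add the pieces.
F(s) = \frac{s \left(5 s^{2} - 3 s - 48\right)}{12} is an antiderivative of f.
Check: d/ds[\frac{s \left(5 s^{2} - 3 s - 48\right)}{12}] = \frac{5 s^{2}}{4} - \frac{s}{2} - 4 = f(s).
F(1/2) = - \frac{193}{96}; F(-1/2) = \frac{181}{96}.
Integral = F(1/2) - F(-1/2) = - \frac{187}{48}.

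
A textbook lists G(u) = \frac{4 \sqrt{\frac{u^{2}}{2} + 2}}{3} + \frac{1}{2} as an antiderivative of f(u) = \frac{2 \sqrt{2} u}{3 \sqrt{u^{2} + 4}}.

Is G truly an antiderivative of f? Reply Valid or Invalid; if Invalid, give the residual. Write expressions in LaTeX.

Valid. The derivative of G reproduces f.

d/du[G] = \frac{2 \sqrt{2} u}{3 \sqrt{u^{2} + 4}}
This equals f(u) exactly, so the claim holds.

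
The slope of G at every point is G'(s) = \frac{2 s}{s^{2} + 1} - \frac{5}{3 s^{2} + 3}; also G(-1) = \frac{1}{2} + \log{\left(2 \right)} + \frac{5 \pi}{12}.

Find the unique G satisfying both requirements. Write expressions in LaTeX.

G(s) = \log{\left(s^{2} + 1 \right)} - \frac{5 \operatorname{atan}{\left(s \right)}}{3} + \frac{1}{2}

Integrate term by term and add the pieces.
A general antiderivative is \log{\left(s^{2} + 1 \right)} - \frac{5 \operatorname{atan}{\left(s \right)}}{3} + C.
The condition gives C = \frac{1}{2} + \log{\left(2 \right)} + \frac{5 \pi}{12} - (\log{\left(2 \right)} + \frac{5 \pi}{12}) = \frac{1}{2}.
So G(s) = \log{\left(s^{2} + 1 \right)} - \frac{5 \operatorname{atan}{\left(s \right)}}{3} + \frac{1}{2}.
Check: d/ds[\log{\left(s^{2} + 1 \right)} - \frac{5 \operatorname{atan}{\left(s \right)}}{3} + \frac{1}{2}] = \frac{6 s - 5}{3 s^{2} + 3}, which equals G'(s).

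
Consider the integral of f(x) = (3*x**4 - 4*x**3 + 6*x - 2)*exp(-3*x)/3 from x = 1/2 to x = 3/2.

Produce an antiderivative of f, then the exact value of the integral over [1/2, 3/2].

Antiderivative: F(x) = -4*(x**4/4 + x/2)*exp(-3*x)/3; value = -43*exp(-9/2)/16 + 17*exp(-3/2)/48

f has the shape u'v + uv' for u = -x**4/3 - 2*x/3 and v = exp(-3*x) — it is the derivative of the product u*v.
F(x) = -4*(x**4/4 + x/2)*exp(-3*x)/3 is an antiderivative of f.
Check: d/dx[-4*(x**4/4 + x/2)*exp(-3*x)/3] = (3*x**4 - 4*x**3 + 6*x - 2)*exp(-3*x)/3 = f(x).
F(3/2) = -43*exp(-9/2)/16; F(1/2) = -17*exp(-3/2)/48.
Integral = F(3/2) - F(1/2) = -43*exp(-9/2)/16 + 17*exp(-3/2)/48.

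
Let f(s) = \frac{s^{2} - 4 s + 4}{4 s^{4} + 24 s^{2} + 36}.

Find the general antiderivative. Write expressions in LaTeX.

F(s) = \frac{3 s + 7 \sqrt{3} \left(s^{2} + 3\right) \operatorname{atan}{\left(\frac{\sqrt{3} s}{3} \right)} + 36}{72 \left(s^{2} + 3\right)} + C

An antiderivative F(s) passes only if d/ds[F] lands on f(s) exactly.
Check: d/ds[\frac{3 s + 7 \sqrt{3} \left(s^{2} + 3\right) \operatorname{atan}{\left(\frac{\sqrt{3} s}{3} \right)} + 36}{72 \left(s^{2} + 3\right)}] = \frac{s^{2} - 4 s + 4}{4 s^{4} + 24 s^{2} + 36} = f(s).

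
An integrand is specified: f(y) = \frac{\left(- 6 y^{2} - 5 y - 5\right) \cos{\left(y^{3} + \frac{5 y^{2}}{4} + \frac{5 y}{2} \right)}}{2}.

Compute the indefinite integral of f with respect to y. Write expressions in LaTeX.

The substitution u = y^{3} + \frac{5 y^{2}}{4} + \frac{5 y}{2} works: f is exactly (dF/du)*(du/dy) for that inner function.
Check: d/dy[- \sin{\left(y^{3} + \frac{5 y^{2}}{4} + \frac{5 y}{2} \right)}] = - 3 y^{2} \cos{\left(y^{3} + \frac{5 y^{2}}{4} + \frac{5 y}{2} \right)} - \frac{5 y \cos{\left(y^{3} + \frac{5 y^{2}}{4} + \frac{5 y}{2} \right)}}{2} - \frac{5 \cos{\left(y^{3} + \frac{5 y^{2}}{4} + \frac{5 y}{2} \right)}}{2}, which equals f(y).

F(y) = - \sin{\left(y^{3} + \frac{5 y^{2}}{4} + \frac{5 y}{2} \right)} + C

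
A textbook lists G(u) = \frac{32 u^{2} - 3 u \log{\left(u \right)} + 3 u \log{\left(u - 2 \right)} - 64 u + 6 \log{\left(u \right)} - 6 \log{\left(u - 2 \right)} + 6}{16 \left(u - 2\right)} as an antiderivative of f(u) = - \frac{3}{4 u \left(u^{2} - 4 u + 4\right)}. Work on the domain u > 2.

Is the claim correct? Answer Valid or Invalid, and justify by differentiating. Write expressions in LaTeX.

Invalid: d/du[G] - f = 2, which is not 0.

d/du[G] = \frac{8 u^{3} - 32 u^{2} + 32 u - 3}{4 u^{3} - 16 u^{2} + 16 u}
d/du[G] - f(u) = 2 != 0.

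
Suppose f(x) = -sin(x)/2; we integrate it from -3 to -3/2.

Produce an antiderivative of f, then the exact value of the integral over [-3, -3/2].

For F(x) to be correct the identity F'(x) - f(x) = 0 must hold.
F(x) = cos(x)/2 is an antiderivative of f.
Check: d/dx[cos(x)/2] = -sin(x)/2 = f(x).
F(-3/2) = cos(3/2)/2; F(-3) = cos(3)/2.
Integral = F(-3/2) - F(-3) = cos(3/2)/2 - cos(3)/2.

Antiderivative: F(x) = cos(x)/2; value = cos(3/2)/2 - cos(3)/2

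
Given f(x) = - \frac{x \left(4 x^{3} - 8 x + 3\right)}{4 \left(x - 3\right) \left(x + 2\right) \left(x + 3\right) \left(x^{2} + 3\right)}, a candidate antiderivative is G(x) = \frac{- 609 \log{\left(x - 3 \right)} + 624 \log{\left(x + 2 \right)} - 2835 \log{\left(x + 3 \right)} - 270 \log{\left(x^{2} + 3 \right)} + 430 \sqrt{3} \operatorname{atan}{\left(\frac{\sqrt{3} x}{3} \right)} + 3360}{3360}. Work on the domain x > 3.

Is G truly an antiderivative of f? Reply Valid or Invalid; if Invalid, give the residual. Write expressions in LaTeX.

Valid. The derivative of G reproduces f.

d/dx[G] = \frac{- 4 x^{4} + 8 x^{2} - 3 x}{4 x^{5} + 8 x^{4} - 24 x^{3} - 48 x^{2} - 108 x - 216}
This equals f(x) exactly, so the claim holds.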